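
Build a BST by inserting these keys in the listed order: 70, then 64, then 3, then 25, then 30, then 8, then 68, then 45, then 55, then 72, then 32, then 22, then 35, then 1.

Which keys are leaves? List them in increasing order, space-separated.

70: root
64: left child of 70 (depth 1)
3: left child of 64 (depth 2)
25: right child of 3 (depth 3)
30: right child of 25 (depth 4)
8: left child of 25 (depth 4)
68: right child of 64 (depth 2)
45: right child of 30 (depth 5)
55: right child of 45 (depth 6)
72: right child of 70 (depth 1)
32: left child of 45 (depth 6)
22: right child of 8 (depth 5)
35: right child of 32 (depth 7)
1: left child of 3 (depth 3)

1 22 35 55 68 72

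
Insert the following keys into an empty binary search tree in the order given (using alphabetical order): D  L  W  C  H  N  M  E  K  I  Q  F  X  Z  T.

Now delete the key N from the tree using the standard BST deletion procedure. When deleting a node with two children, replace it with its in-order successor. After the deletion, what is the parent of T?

Insert D: tree is empty, so D becomes the root.
Insert L: L > D → go right. Place as right child of D.
Insert W: W > D → go right; W > L → go right. Place as right child of L.
Insert C: C < D → go left. Place as left child of D.
Insert H: H > D → go right; H < L → go left. Place as left child of L.
Insert N: N > D → go right; N > L → go right; N < W → go left. Place as left child of W.
Insert M: M > D → go right; M > L → go right; M < W → go left; M < N → go left. Place as left child of N.
Insert E: E > D → go right; E < L → go left; E < H → go left. Place as left child of H.
Insert K: K > D → go right; K < L → go left; K > H → go right. Place as right child of H.
Insert I: I > D → go right; I < L → go left; I > H → go right; I < K → go left. Place as left child of K.
Insert Q: Q > D → go right; Q > L → go right; Q < W → go left; Q > N → go right. Place as right child of N.
Insert F: F > D → go right; F < L → go left; F < H → go left; F > E → go right. Place as right child of E.
Insert X: X > D → go right; X > L → go right; X > W → go right. Place as right child of W.
Insert Z: Z > D → go right; Z > L → go right; Z > W → go right; Z > X → go right. Place as right child of X.
Insert T: T > D → go right; T > L → go right; T < W → go left; T > N → go right; T > Q → go right. Place as right child of Q.

Delete N (two children — replace with in-order successor).
After deletion, T's parent is Q.

Q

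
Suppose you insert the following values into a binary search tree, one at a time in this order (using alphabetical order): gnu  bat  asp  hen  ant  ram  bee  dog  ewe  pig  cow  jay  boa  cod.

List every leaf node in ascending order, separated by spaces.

Resulting structure (node: left, right):
  gnu: L=bat, R=hen
  bat: L=asp, R=bee
  asp: L=ant, R=–
  hen: L=–, R=ram
  ant: L=–, R=–
  ram: L=pig, R=–
  bee: L=–, R=dog
  dog: L=cow, R=ewe
  ewe: L=–, R=–
  pig: L=jay, R=–
  cow: L=boa, R=–
  jay: L=–, R=–
  boa: L=–, R=cod
  cod: L=–, R=–

ant cod ewe jay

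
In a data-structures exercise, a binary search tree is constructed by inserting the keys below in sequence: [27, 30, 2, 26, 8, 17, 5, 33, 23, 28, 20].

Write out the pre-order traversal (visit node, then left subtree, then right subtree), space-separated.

27: root
30: right child of 27 (depth 1)
2: left child of 27 (depth 1)
26: right child of 2 (depth 2)
8: left child of 26 (depth 3)
17: right child of 8 (depth 4)
5: left child of 8 (depth 4)
33: right child of 30 (depth 2)
23: right child of 17 (depth 5)
28: left child of 30 (depth 2)
20: left child of 23 (depth 6)

27 2 26 8 5 17 23 20 30 28 33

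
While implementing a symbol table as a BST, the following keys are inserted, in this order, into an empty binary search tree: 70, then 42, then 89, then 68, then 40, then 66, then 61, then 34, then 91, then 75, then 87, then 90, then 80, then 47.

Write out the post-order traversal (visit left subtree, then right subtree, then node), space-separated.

34 40 47 61 66 68 42 80 87 75 90 91 89 70

Insert 70: tree is empty, so 70 becomes the root.
Insert 42: 42 < 70 → go left. Place as left child of 70.
Insert 89: 89 > 70 → go right. Place as right child of 70.
Insert 68: 68 < 70 → go left; 68 > 42 → go right. Place as right child of 42.
Insert 40: 40 < 70 → go left; 40 < 42 → go left. Place as left child of 42.
Insert 66: 66 < 70 → go left; 66 > 42 → go right; 66 < 68 → go left. Place as left child of 68.
Insert 61: 61 < 70 → go left; 61 > 42 → go right; 61 < 68 → go left; 61 < 66 → go left. Place as left child of 66.
Insert 34: 34 < 70 → go left; 34 < 42 → go left; 34 < 40 → go left. Place as left child of 40.
Insert 91: 91 > 70 → go right; 91 > 89 → go right. Place as right child of 89.
Insert 75: 75 > 70 → go right; 75 < 89 → go left. Place as left child of 89.
Insert 87: 87 > 70 → go right; 87 < 89 → go left; 87 > 75 → go right. Place as right child of 75.
Insert 90: 90 > 70 → go right; 90 > 89 → go right; 90 < 91 → go left. Place as left child of 91.
Insert 80: 80 > 70 → go right; 80 < 89 → go left; 80 > 75 → go right; 80 < 87 → go left. Place as left child of 87.
Insert 47: 47 < 70 → go left; 47 > 42 → go right; 47 < 68 → go left; 47 < 66 → go left; 47 < 61 → go left. Place as left child of 61.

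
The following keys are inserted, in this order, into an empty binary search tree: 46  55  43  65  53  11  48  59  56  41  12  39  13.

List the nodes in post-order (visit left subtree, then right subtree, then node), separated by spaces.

46: root
55: right child of 46 (depth 1)
43: left child of 46 (depth 1)
65: right child of 55 (depth 2)
53: left child of 55 (depth 2)
11: left child of 43 (depth 2)
48: left child of 53 (depth 3)
59: left child of 65 (depth 3)
56: left child of 59 (depth 4)
41: right child of 11 (depth 3)
12: left child of 41 (depth 4)
39: right child of 12 (depth 5)
13: left child of 39 (depth 6)

13 39 12 41 11 43 48 53 56 59 65 55 46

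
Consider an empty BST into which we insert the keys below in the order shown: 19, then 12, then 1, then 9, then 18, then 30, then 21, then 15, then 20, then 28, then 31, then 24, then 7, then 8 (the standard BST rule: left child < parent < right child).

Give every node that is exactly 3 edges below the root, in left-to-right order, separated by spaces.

9 15 20 28

19: root
12: left child of 19 (depth 1)
1: left child of 12 (depth 2)
9: right child of 1 (depth 3)
18: right child of 12 (depth 2)
30: right child of 19 (depth 1)
21: left child of 30 (depth 2)
15: left child of 18 (depth 3)
20: left child of 21 (depth 3)
28: right child of 21 (depth 3)
31: right child of 30 (depth 2)
24: left child of 28 (depth 4)
7: left child of 9 (depth 4)
8: right child of 7 (depth 5)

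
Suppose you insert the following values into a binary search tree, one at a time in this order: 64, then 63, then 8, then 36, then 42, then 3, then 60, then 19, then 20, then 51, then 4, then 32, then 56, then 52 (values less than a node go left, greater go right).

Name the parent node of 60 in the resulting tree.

42

Insert 64: tree is empty, so 64 becomes the root.
Insert 63: 63 < 64 → go left. Place as left child of 64.
Insert 8: 8 < 64 → go left; 8 < 63 → go left. Place as left child of 63.
Insert 36: 36 < 64 → go left; 36 < 63 → go left; 36 > 8 → go right. Place as right child of 8.
Insert 42: 42 < 64 → go left; 42 < 63 → go left; 42 > 8 → go right; 42 > 36 → go right. Place as right child of 36.
Insert 3: 3 < 64 → go left; 3 < 63 → go left; 3 < 8 → go left. Place as left child of 8.
Insert 60: 60 < 64 → go left; 60 < 63 → go left; 60 > 8 → go right; 60 > 36 → go right; 60 > 42 → go right. Place as right child of 42.
Insert 19: 19 < 64 → go left; 19 < 63 → go left; 19 > 8 → go right; 19 < 36 → go left. Place as left child of 36.
Insert 20: 20 < 64 → go left; 20 < 63 → go left; 20 > 8 → go right; 20 < 36 → go left; 20 > 19 → go right. Place as right child of 19.
Insert 51: 51 < 64 → go left; 51 < 63 → go left; 51 > 8 → go right; 51 > 36 → go right; 51 > 42 → go right; 51 < 60 → go left. Place as left child of 60.
Insert 4: 4 < 64 → go left; 4 < 63 → go left; 4 < 8 → go left; 4 > 3 → go right. Place as right child of 3.
Insert 32: 32 < 64 → go left; 32 < 63 → go left; 32 > 8 → go right; 32 < 36 → go left; 32 > 19 → go right; 32 > 20 → go right. Place as right child of 20.
Insert 56: 56 < 64 → go left; 56 < 63 → go left; 56 > 8 → go right; 56 > 36 → go right; 56 > 42 → go right; 56 < 60 → go left; 56 > 51 → go right. Place as right child of 51.
Insert 52: 52 < 64 → go left; 52 < 63 → go left; 52 > 8 → go right; 52 > 36 → go right; 52 > 42 → go right; 52 < 60 → go left; 52 > 51 → go right; 52 < 56 → go left. Place as left child of 56.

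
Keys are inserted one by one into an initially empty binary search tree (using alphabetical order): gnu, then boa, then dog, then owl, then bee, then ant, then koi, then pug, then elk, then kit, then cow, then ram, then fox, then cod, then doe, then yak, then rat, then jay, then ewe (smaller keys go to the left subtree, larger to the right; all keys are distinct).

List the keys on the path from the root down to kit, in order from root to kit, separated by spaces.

gnu owl koi kit

Insert gnu: tree is empty, so gnu becomes the root.
Insert boa: boa < gnu → go left. Place as left child of gnu.
Insert dog: dog < gnu → go left; dog > boa → go right. Place as right child of boa.
Insert owl: owl > gnu → go right. Place as right child of gnu.
Insert bee: bee < gnu → go left; bee < boa → go left. Place as left child of boa.
Insert ant: ant < gnu → go left; ant < boa → go left; ant < bee → go left. Place as left child of bee.
Insert koi: koi > gnu → go right; koi < owl → go left. Place as left child of owl.
Insert pug: pug > gnu → go right; pug > owl → go right. Place as right child of owl.
Insert elk: elk < gnu → go left; elk > boa → go right; elk > dog → go right. Place as right child of dog.
Insert kit: kit > gnu → go right; kit < owl → go left; kit < koi → go left. Place as left child of koi.
Insert cow: cow < gnu → go left; cow > boa → go right; cow < dog → go left. Place as left child of dog.
Insert ram: ram > gnu → go right; ram > owl → go right; ram > pug → go right. Place as right child of pug.
Insert fox: fox < gnu → go left; fox > boa → go right; fox > dog → go right; fox > elk → go right. Place as right child of elk.
Insert cod: cod < gnu → go left; cod > boa → go right; cod < dog → go left; cod < cow → go left. Place as left child of cow.
Insert doe: doe < gnu → go left; doe > boa → go right; doe < dog → go left; doe > cow → go right. Place as right child of cow.
Insert yak: yak > gnu → go right; yak > owl → go right; yak > pug → go right; yak > ram → go right. Place as right child of ram.
Insert rat: rat > gnu → go right; rat > owl → go right; rat > pug → go right; rat > ram → go right; rat < yak → go left. Place as left child of yak.
Insert jay: jay > gnu → go right; jay < owl → go left; jay < koi → go left; jay < kit → go left. Place as left child of kit.
Insert ewe: ewe < gnu → go left; ewe > boa → go right; ewe > dog → go right; ewe > elk → go right; ewe < fox → go left. Place as left child of fox.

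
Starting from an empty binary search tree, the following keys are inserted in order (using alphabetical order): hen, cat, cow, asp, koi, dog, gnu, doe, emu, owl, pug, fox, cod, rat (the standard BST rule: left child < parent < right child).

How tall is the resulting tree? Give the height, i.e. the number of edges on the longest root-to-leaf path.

Insert hen: tree is empty, so hen becomes the root.
Insert cat: cat < hen → go left. Place as left child of hen.
Insert cow: cow < hen → go left; cow > cat → go right. Place as right child of cat.
Insert asp: asp < hen → go left; asp < cat → go left. Place as left child of cat.
Insert koi: koi > hen → go right. Place as right child of hen.
Insert dog: dog < hen → go left; dog > cat → go right; dog > cow → go right. Place as right child of cow.
Insert gnu: gnu < hen → go left; gnu > cat → go right; gnu > cow → go right; gnu > dog → go right. Place as right child of dog.
Insert doe: doe < hen → go left; doe > cat → go right; doe > cow → go right; doe < dog → go left. Place as left child of dog.
Insert emu: emu < hen → go left; emu > cat → go right; emu > cow → go right; emu > dog → go right; emu < gnu → go left. Place as left child of gnu.
Insert owl: owl > hen → go right; owl > koi → go right. Place as right child of koi.
Insert pug: pug > hen → go right; pug > koi → go right; pug > owl → go right. Place as right child of owl.
Insert fox: fox < hen → go left; fox > cat → go right; fox > cow → go right; fox > dog → go right; fox < gnu → go left; fox > emu → go right. Place as right child of emu.
Insert cod: cod < hen → go left; cod > cat → go right; cod < cow → go left. Place as left child of cow.
Insert rat: rat > hen → go right; rat > koi → go right; rat > owl → go right; rat > pug → go right. Place as right child of pug.

The deepest node is fox at depth 6.

6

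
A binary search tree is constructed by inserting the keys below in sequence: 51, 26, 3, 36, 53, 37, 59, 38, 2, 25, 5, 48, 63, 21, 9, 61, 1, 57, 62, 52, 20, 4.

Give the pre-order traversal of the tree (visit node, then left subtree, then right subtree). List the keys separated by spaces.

51: root
26: left child of 51 (depth 1)
3: left child of 26 (depth 2)
36: right child of 26 (depth 2)
53: right child of 51 (depth 1)
37: right child of 36 (depth 3)
59: right child of 53 (depth 2)
38: right child of 37 (depth 4)
2: left child of 3 (depth 3)
25: right child of 3 (depth 3)
5: left child of 25 (depth 4)
48: right child of 38 (depth 5)
63: right child of 59 (depth 3)
21: right child of 5 (depth 5)
9: left child of 21 (depth 6)
61: left child of 63 (depth 4)
1: left child of 2 (depth 4)
57: left child of 59 (depth 3)
62: right child of 61 (depth 5)
52: left child of 53 (depth 2)
20: right child of 9 (depth 7)
4: left child of 5 (depth 5)

51 26 3 2 1 25 5 4 21 9 20 36 37 38 48 53 52 59 57 63 61 62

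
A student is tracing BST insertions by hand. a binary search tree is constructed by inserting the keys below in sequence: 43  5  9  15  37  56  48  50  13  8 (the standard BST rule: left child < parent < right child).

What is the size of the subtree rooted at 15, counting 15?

Insert 43: tree is empty, so 43 becomes the root.
Insert 5: 5 < 43 → go left. Place as left child of 43.
Insert 9: 9 < 43 → go left; 9 > 5 → go right. Place as right child of 5.
Insert 15: 15 < 43 → go left; 15 > 5 → go right; 15 > 9 → go right. Place as right child of 9.
Insert 37: 37 < 43 → go left; 37 > 5 → go right; 37 > 9 → go right; 37 > 15 → go right. Place as right child of 15.
Insert 56: 56 > 43 → go right. Place as right child of 43.
Insert 48: 48 > 43 → go right; 48 < 56 → go left. Place as left child of 56.
Insert 50: 50 > 43 → go right; 50 < 56 → go left; 50 > 48 → go right. Place as right child of 48.
Insert 13: 13 < 43 → go left; 13 > 5 → go right; 13 > 9 → go right; 13 < 15 → go left. Place as left child of 15.
Insert 8: 8 < 43 → go left; 8 > 5 → go right; 8 < 9 → go left. Place as left child of 9.

Subtree rooted at 15 contains: 15, 13, 37 — 3 nodes.

3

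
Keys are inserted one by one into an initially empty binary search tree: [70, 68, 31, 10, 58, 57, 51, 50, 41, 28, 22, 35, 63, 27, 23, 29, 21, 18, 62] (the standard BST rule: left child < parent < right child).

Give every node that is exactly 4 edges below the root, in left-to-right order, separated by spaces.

28 57 63

Insert 70: tree is empty, so 70 becomes the root.
Insert 68: 68 < 70 → go left. Place as left child of 70.
Insert 31: 31 < 70 → go left; 31 < 68 → go left. Place as left child of 68.
Insert 10: 10 < 70 → go left; 10 < 68 → go left; 10 < 31 → go left. Place as left child of 31.
Insert 58: 58 < 70 → go left; 58 < 68 → go left; 58 > 31 → go right. Place as right child of 31.
Insert 57: 57 < 70 → go left; 57 < 68 → go left; 57 > 31 → go right; 57 < 58 → go left. Place as left child of 58.
Insert 51: 51 < 70 → go left; 51 < 68 → go left; 51 > 31 → go right; 51 < 58 → go left; 51 < 57 → go left. Place as left child of 57.
Insert 50: 50 < 70 → go left; 50 < 68 → go left; 50 > 31 → go right; 50 < 58 → go left; 50 < 57 → go left; 50 < 51 → go left. Place as left child of 51.
Insert 41: 41 < 70 → go left; 41 < 68 → go left; 41 > 31 → go right; 41 < 58 → go left; 41 < 57 → go left; 41 < 51 → go left; 41 < 50 → go left. Place as left child of 50.
Insert 28: 28 < 70 → go left; 28 < 68 → go left; 28 < 31 → go left; 28 > 10 → go right. Place as right child of 10.
Insert 22: 22 < 70 → go left; 22 < 68 → go left; 22 < 31 → go left; 22 > 10 → go right; 22 < 28 → go left. Place as left child of 28.
Insert 35: 35 < 70 → go left; 35 < 68 → go left; 35 > 31 → go right; 35 < 58 → go left; 35 < 57 → go left; 35 < 51 → go left; 35 < 50 → go left; 35 < 41 → go left. Place as left child of 41.
Insert 63: 63 < 70 → go left; 63 < 68 → go left; 63 > 31 → go right; 63 > 58 → go right. Place as right child of 58.
Insert 27: 27 < 70 → go left; 27 < 68 → go left; 27 < 31 → go left; 27 > 10 → go right; 27 < 28 → go left; 27 > 22 → go right. Place as right child of 22.
Insert 23: 23 < 70 → go left; 23 < 68 → go left; 23 < 31 → go left; 23 > 10 → go right; 23 < 28 → go left; 23 > 22 → go right; 23 < 27 → go left. Place as left child of 27.
Insert 29: 29 < 70 → go left; 29 < 68 → go left; 29 < 31 → go left; 29 > 10 → go right; 29 > 28 → go right. Place as right child of 28.
Insert 21: 21 < 70 → go left; 21 < 68 → go left; 21 < 31 → go left; 21 > 10 → go right; 21 < 28 → go left; 21 < 22 → go left. Place as left child of 22.
Insert 18: 18 < 70 → go left; 18 < 68 → go left; 18 < 31 → go left; 18 > 10 → go right; 18 < 28 → go left; 18 < 22 → go left; 18 < 21 → go left. Place as left child of 21.
Insert 62: 62 < 70 → go left; 62 < 68 → go left; 62 > 31 → go right; 62 > 58 → go right; 62 < 63 → go left. Place as left child of 63.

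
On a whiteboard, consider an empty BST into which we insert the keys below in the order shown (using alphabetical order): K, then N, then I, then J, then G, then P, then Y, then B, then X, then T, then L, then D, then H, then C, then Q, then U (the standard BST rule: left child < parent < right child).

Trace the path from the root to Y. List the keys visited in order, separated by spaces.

K N P Y

Insert K: tree is empty, so K becomes the root.
Insert N: N > K → go right. Place as right child of K.
Insert I: I < K → go left. Place as left child of K.
Insert J: J < K → go left; J > I → go right. Place as right child of I.
Insert G: G < K → go left; G < I → go left. Place as left child of I.
Insert P: P > K → go right; P > N → go right. Place as right child of N.
Insert Y: Y > K → go right; Y > N → go right; Y > P → go right. Place as right child of P.
Insert B: B < K → go left; B < I → go left; B < G → go left. Place as left child of G.
Insert X: X > K → go right; X > N → go right; X > P → go right; X < Y → go left. Place as left child of Y.
Insert T: T > K → go right; T > N → go right; T > P → go right; T < Y → go left; T < X → go left. Place as left child of X.
Insert L: L > K → go right; L < N → go left. Place as left child of N.
Insert D: D < K → go left; D < I → go left; D < G → go left; D > B → go right. Place as right child of B.
Insert H: H < K → go left; H < I → go left; H > G → go right. Place as right child of G.
Insert C: C < K → go left; C < I → go left; C < G → go left; C > B → go right; C < D → go left. Place as left child of D.
Insert Q: Q > K → go right; Q > N → go right; Q > P → go right; Q < Y → go left; Q < X → go left; Q < T → go left. Place as left child of T.
Insert U: U > K → go right; U > N → go right; U > P → go right; U < Y → go left; U < X → go left; U > T → go right. Place as right child of T.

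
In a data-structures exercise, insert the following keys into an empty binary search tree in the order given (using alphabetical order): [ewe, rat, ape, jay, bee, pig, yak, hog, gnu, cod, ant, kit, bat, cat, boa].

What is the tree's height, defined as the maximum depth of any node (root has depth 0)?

ewe: root
rat: right child of ewe (depth 1)
ape: left child of ewe (depth 1)
jay: left child of rat (depth 2)
bee: right child of ape (depth 2)
pig: right child of jay (depth 3)
yak: right child of rat (depth 2)
hog: left child of jay (depth 3)
gnu: left child of hog (depth 4)
cod: right child of bee (depth 3)
ant: left child of ape (depth 2)
kit: left child of pig (depth 4)
bat: left child of bee (depth 3)
cat: left child of cod (depth 4)
boa: left child of cat (depth 5)

The deepest node is boa at depth 5.

5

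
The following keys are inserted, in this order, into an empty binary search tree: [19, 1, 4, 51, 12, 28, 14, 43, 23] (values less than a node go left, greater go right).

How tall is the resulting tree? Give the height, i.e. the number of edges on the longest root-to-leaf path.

Resulting structure (node: left, right):
  19: L=1, R=51
  1: L=–, R=4
  4: L=–, R=12
  51: L=28, R=–
  12: L=–, R=14
  28: L=23, R=43
  14: L=–, R=–
  43: L=–, R=–
  23: L=–, R=–

The deepest node is 14 at depth 4.

4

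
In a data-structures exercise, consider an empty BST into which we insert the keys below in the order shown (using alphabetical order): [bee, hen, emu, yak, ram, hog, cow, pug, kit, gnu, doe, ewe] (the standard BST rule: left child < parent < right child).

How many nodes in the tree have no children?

Insert bee: tree is empty, so bee becomes the root.
Insert hen: hen > bee → go right. Place as right child of bee.
Insert emu: emu > bee → go right; emu < hen → go left. Place as left child of hen.
Insert yak: yak > bee → go right; yak > hen → go right. Place as right child of hen.
Insert ram: ram > bee → go right; ram > hen → go right; ram < yak → go left. Place as left child of yak.
Insert hog: hog > bee → go right; hog > hen → go right; hog < yak → go left; hog < ram → go left. Place as left child of ram.
Insert cow: cow > bee → go right; cow < hen → go left; cow < emu → go left. Place as left child of emu.
Insert pug: pug > bee → go right; pug > hen → go right; pug < yak → go left; pug < ram → go left; pug > hog → go right. Place as right child of hog.
Insert kit: kit > bee → go right; kit > hen → go right; kit < yak → go left; kit < ram → go left; kit > hog → go right; kit < pug → go left. Place as left child of pug.
Insert gnu: gnu > bee → go right; gnu < hen → go left; gnu > emu → go right. Place as right child of emu.
Insert doe: doe > bee → go right; doe < hen → go left; doe < emu → go left; doe > cow → go right. Place as right child of cow.
Insert ewe: ewe > bee → go right; ewe < hen → go left; ewe > emu → go right; ewe < gnu → go left. Place as left child of gnu.

Leaves: doe, ewe, kit — 3 in total.

3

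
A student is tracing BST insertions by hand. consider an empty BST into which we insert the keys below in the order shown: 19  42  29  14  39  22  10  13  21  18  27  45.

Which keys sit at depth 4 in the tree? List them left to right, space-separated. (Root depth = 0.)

Resulting structure (node: left, right):
  19: L=14, R=42
  42: L=29, R=45
  29: L=22, R=39
  14: L=10, R=18
  39: L=–, R=–
  22: L=21, R=27
  10: L=–, R=13
  13: L=–, R=–
  21: L=–, R=–
  18: L=–, R=–
  27: L=–, R=–
  45: L=–, R=–

21 27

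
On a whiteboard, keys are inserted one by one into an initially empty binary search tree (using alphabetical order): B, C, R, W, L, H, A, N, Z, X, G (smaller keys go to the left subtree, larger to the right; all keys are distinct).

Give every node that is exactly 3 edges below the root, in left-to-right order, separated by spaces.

L W

Insert B: tree is empty, so B becomes the root.
Insert C: C > B → go right. Place as right child of B.
Insert R: R > B → go right; R > C → go right. Place as right child of C.
Insert W: W > B → go right; W > C → go right; W > R → go right. Place as right child of R.
Insert L: L > B → go right; L > C → go right; L < R → go left. Place as left child of R.
Insert H: H > B → go right; H > C → go right; H < R → go left; H < L → go left. Place as left child of L.
Insert A: A < B → go left. Place as left child of B.
Insert N: N > B → go right; N > C → go right; N < R → go left; N > L → go right. Place as right child of L.
Insert Z: Z > B → go right; Z > C → go right; Z > R → go right; Z > W → go right. Place as right child of W.
Insert X: X > B → go right; X > C → go right; X > R → go right; X > W → go right; X < Z → go left. Place as left child of Z.
Insert G: G > B → go right; G > C → go right; G < R → go left; G < L → go left; G < H → go left. Place as left child of H.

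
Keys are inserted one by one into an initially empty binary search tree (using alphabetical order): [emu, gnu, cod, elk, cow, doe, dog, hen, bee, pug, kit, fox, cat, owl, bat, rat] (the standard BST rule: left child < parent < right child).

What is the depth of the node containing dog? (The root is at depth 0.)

5

Insert emu: tree is empty, so emu becomes the root.
Insert gnu: gnu > emu → go right. Place as right child of emu.
Insert cod: cod < emu → go left. Place as left child of emu.
Insert elk: elk < emu → go left; elk > cod → go right. Place as right child of cod.
Insert cow: cow < emu → go left; cow > cod → go right; cow < elk → go left. Place as left child of elk.
Insert doe: doe < emu → go left; doe > cod → go right; doe < elk → go left; doe > cow → go right. Place as right child of cow.
Insert dog: dog < emu → go left; dog > cod → go right; dog < elk → go left; dog > cow → go right; dog > doe → go right. Place as right child of doe.
Insert hen: hen > emu → go right; hen > gnu → go right. Place as right child of gnu.
Insert bee: bee < emu → go left; bee < cod → go left. Place as left child of cod.
Insert pug: pug > emu → go right; pug > gnu → go right; pug > hen → go right. Place as right child of hen.
Insert kit: kit > emu → go right; kit > gnu → go right; kit > hen → go right; kit < pug → go left. Place as left child of pug.
Insert fox: fox > emu → go right; fox < gnu → go left. Place as left child of gnu.
Insert cat: cat < emu → go left; cat < cod → go left; cat > bee → go right. Place as right child of bee.
Insert owl: owl > emu → go right; owl > gnu → go right; owl > hen → go right; owl < pug → go left; owl > kit → go right. Place as right child of kit.
Insert bat: bat < emu → go left; bat < cod → go left; bat < bee → go left. Place as left child of bee.
Insert rat: rat > emu → go right; rat > gnu → go right; rat > hen → go right; rat > pug → go right. Place as right child of pug.

Path to dog: emu → cod → elk → cow → doe → dog, which is 5 edges.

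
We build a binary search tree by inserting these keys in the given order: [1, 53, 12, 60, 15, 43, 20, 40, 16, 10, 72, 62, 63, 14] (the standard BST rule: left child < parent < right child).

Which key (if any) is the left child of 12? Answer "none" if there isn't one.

10

1: root
53: right child of 1 (depth 1)
12: left child of 53 (depth 2)
60: right child of 53 (depth 2)
15: right child of 12 (depth 3)
43: right child of 15 (depth 4)
20: left child of 43 (depth 5)
40: right child of 20 (depth 6)
16: left child of 20 (depth 6)
10: left child of 12 (depth 3)
72: right child of 60 (depth 3)
62: left child of 72 (depth 4)
63: right child of 62 (depth 5)
14: left child of 15 (depth 4)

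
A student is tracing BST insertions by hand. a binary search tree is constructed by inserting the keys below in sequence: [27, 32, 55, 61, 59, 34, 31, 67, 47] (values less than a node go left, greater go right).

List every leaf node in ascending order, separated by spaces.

31 47 59 67

27: root
32: right child of 27 (depth 1)
55: right child of 32 (depth 2)
61: right child of 55 (depth 3)
59: left child of 61 (depth 4)
34: left child of 55 (depth 3)
31: left child of 32 (depth 2)
67: right child of 61 (depth 4)
47: right child of 34 (depth 4)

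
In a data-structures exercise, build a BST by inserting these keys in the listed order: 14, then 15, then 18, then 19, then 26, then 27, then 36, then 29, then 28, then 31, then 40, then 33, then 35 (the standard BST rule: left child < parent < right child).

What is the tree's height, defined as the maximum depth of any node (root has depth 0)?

Insert 14: tree is empty, so 14 becomes the root.
Insert 15: 15 > 14 → go right. Place as right child of 14.
Insert 18: 18 > 14 → go right; 18 > 15 → go right. Place as right child of 15.
Insert 19: 19 > 14 → go right; 19 > 15 → go right; 19 > 18 → go right. Place as right child of 18.
Insert 26: 26 > 14 → go right; 26 > 15 → go right; 26 > 18 → go right; 26 > 19 → go right. Place as right child of 19.
Insert 27: 27 > 14 → go right; 27 > 15 → go right; 27 > 18 → go right; 27 > 19 → go right; 27 > 26 → go right. Place as right child of 26.
Insert 36: 36 > 14 → go right; 36 > 15 → go right; 36 > 18 → go right; 36 > 19 → go right; 36 > 26 → go right; 36 > 27 → go right. Place as right child of 27.
Insert 29: 29 > 14 → go right; 29 > 15 → go right; 29 > 18 → go right; 29 > 19 → go right; 29 > 26 → go right; 29 > 27 → go right; 29 < 36 → go left. Place as left child of 36.
Insert 28: 28 > 14 → go right; 28 > 15 → go right; 28 > 18 → go right; 28 > 19 → go right; 28 > 26 → go right; 28 > 27 → go right; 28 < 36 → go left; 28 < 29 → go left. Place as left child of 29.
Insert 31: 31 > 14 → go right; 31 > 15 → go right; 31 > 18 → go right; 31 > 19 → go right; 31 > 26 → go right; 31 > 27 → go right; 31 < 36 → go left; 31 > 29 → go right. Place as right child of 29.
Insert 40: 40 > 14 → go right; 40 > 15 → go right; 40 > 18 → go right; 40 > 19 → go right; 40 > 26 → go right; 40 > 27 → go right; 40 > 36 → go right. Place as right child of 36.
Insert 33: 33 > 14 → go right; 33 > 15 → go right; 33 > 18 → go right; 33 > 19 → go right; 33 > 26 → go right; 33 > 27 → go right; 33 < 36 → go left; 33 > 29 → go right; 33 > 31 → go right. Place as right child of 31.
Insert 35: 35 > 14 → go right; 35 > 15 → go right; 35 > 18 → go right; 35 > 19 → go right; 35 > 26 → go right; 35 > 27 → go right; 35 < 36 → go left; 35 > 29 → go right; 35 > 31 → go right; 35 > 33 → go right. Place as right child of 33.

The deepest node is 35 at depth 10.

10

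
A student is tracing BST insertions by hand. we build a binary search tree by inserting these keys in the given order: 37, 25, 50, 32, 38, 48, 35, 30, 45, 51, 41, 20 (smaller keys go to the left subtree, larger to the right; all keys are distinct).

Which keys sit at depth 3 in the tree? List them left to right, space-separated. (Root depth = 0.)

37: root
25: left child of 37 (depth 1)
50: right child of 37 (depth 1)
32: right child of 25 (depth 2)
38: left child of 50 (depth 2)
48: right child of 38 (depth 3)
35: right child of 32 (depth 3)
30: left child of 32 (depth 3)
45: left child of 48 (depth 4)
51: right child of 50 (depth 2)
41: left child of 45 (depth 5)
20: left child of 25 (depth 2)

30 35 48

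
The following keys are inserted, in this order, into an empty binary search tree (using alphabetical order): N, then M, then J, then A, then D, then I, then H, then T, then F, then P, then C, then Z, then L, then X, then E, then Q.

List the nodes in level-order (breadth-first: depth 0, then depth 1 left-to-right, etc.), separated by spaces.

Insert N: tree is empty, so N becomes the root.
Insert M: M < N → go left. Place as left child of N.
Insert J: J < N → go left; J < M → go left. Place as left child of M.
Insert A: A < N → go left; A < M → go left; A < J → go left. Place as left child of J.
Insert D: D < N → go left; D < M → go left; D < J → go left; D > A → go right. Place as right child of A.
Insert I: I < N → go left; I < M → go left; I < J → go left; I > A → go right; I > D → go right. Place as right child of D.
Insert H: H < N → go left; H < M → go left; H < J → go left; H > A → go right; H > D → go right; H < I → go left. Place as left child of I.
Insert T: T > N → go right. Place as right child of N.
Insert F: F < N → go left; F < M → go left; F < J → go left; F > A → go right; F > D → go right; F < I → go left; F < H → go left. Place as left child of H.
Insert P: P > N → go right; P < T → go left. Place as left child of T.
Insert C: C < N → go left; C < M → go left; C < J → go left; C > A → go right; C < D → go left. Place as left child of D.
Insert Z: Z > N → go right; Z > T → go right. Place as right child of T.
Insert L: L < N → go left; L < M → go left; L > J → go right. Place as right child of J.
Insert X: X > N → go right; X > T → go right; X < Z → go left. Place as left child of Z.
Insert E: E < N → go left; E < M → go left; E < J → go left; E > A → go right; E > D → go right; E < I → go left; E < H → go left; E < F → go left. Place as left child of F.
Insert Q: Q > N → go right; Q < T → go left; Q > P → go right. Place as right child of P.

N M T J P Z A L Q X D C I H F E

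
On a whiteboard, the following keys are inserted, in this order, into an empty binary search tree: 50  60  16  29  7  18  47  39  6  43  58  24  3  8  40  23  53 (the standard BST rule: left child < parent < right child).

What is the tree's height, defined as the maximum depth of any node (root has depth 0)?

6

Resulting structure (node: left, right):
  50: L=16, R=60
  60: L=58, R=–
  16: L=7, R=29
  29: L=18, R=47
  7: L=6, R=8
  18: L=–, R=24
  47: L=39, R=–
  39: L=–, R=43
  6: L=3, R=–
  43: L=40, R=–
  58: L=53, R=–
  24: L=23, R=–
  3: L=–, R=–
  8: L=–, R=–
  40: L=–, R=–
  23: L=–, R=–
  53: L=–, R=–

The deepest node is 40 at depth 6.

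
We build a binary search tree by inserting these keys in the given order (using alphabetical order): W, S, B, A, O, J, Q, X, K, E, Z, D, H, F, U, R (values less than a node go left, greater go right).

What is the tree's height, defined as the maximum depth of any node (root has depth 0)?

7

W: root
S: left child of W (depth 1)
B: left child of S (depth 2)
A: left child of B (depth 3)
O: right child of B (depth 3)
J: left child of O (depth 4)
Q: right child of O (depth 4)
X: right child of W (depth 1)
K: right child of J (depth 5)
E: left child of J (depth 5)
Z: right child of X (depth 2)
D: left child of E (depth 6)
H: right child of E (depth 6)
F: left child of H (depth 7)
U: right child of S (depth 2)
R: right child of Q (depth 5)

The deepest node is F at depth 7.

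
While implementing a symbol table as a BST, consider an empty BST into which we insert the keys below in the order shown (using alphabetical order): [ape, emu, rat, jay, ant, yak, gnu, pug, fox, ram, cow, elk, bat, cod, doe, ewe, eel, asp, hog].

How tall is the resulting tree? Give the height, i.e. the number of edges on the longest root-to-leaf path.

Insert ape: tree is empty, so ape becomes the root.
Insert emu: emu > ape → go right. Place as right child of ape.
Insert rat: rat > ape → go right; rat > emu → go right. Place as right child of emu.
Insert jay: jay > ape → go right; jay > emu → go right; jay < rat → go left. Place as left child of rat.
Insert ant: ant < ape → go left. Place as left child of ape.
Insert yak: yak > ape → go right; yak > emu → go right; yak > rat → go right. Place as right child of rat.
Insert gnu: gnu > ape → go right; gnu > emu → go right; gnu < rat → go left; gnu < jay → go left. Place as left child of jay.
Insert pug: pug > ape → go right; pug > emu → go right; pug < rat → go left; pug > jay → go right. Place as right child of jay.
Insert fox: fox > ape → go right; fox > emu → go right; fox < rat → go left; fox < jay → go left; fox < gnu → go left. Place as left child of gnu.
Insert ram: ram > ape → go right; ram > emu → go right; ram < rat → go left; ram > jay → go right; ram > pug → go right. Place as right child of pug.
Insert cow: cow > ape → go right; cow < emu → go left. Place as left child of emu.
Insert elk: elk > ape → go right; elk < emu → go left; elk > cow → go right. Place as right child of cow.
Insert bat: bat > ape → go right; bat < emu → go left; bat < cow → go left. Place as left child of cow.
Insert cod: cod > ape → go right; cod < emu → go left; cod < cow → go left; cod > bat → go right. Place as right child of bat.
Insert doe: doe > ape → go right; doe < emu → go left; doe > cow → go right; doe < elk → go left. Place as left child of elk.
Insert ewe: ewe > ape → go right; ewe > emu → go right; ewe < rat → go left; ewe < jay → go left; ewe < gnu → go left; ewe < fox → go left. Place as left child of fox.
Insert eel: eel > ape → go right; eel < emu → go left; eel > cow → go right; eel < elk → go left; eel > doe → go right. Place as right child of doe.
Insert asp: asp > ape → go right; asp < emu → go left; asp < cow → go left; asp < bat → go left. Place as left child of bat.
Insert hog: hog > ape → go right; hog > emu → go right; hog < rat → go left; hog < jay → go left; hog > gnu → go right. Place as right child of gnu.

The deepest node is ewe at depth 6.

6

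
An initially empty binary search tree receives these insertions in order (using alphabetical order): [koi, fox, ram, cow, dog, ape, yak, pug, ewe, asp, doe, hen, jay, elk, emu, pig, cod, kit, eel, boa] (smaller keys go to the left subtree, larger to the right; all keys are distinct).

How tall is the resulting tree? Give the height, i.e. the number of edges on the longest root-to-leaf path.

Insert koi: tree is empty, so koi becomes the root.
Insert fox: fox < koi → go left. Place as left child of koi.
Insert ram: ram > koi → go right. Place as right child of koi.
Insert cow: cow < koi → go left; cow < fox → go left. Place as left child of fox.
Insert dog: dog < koi → go left; dog < fox → go left; dog > cow → go right. Place as right child of cow.
Insert ape: ape < koi → go left; ape < fox → go left; ape < cow → go left. Place as left child of cow.
Insert yak: yak > koi → go right; yak > ram → go right. Place as right child of ram.
Insert pug: pug > koi → go right; pug < ram → go left. Place as left child of ram.
Insert ewe: ewe < koi → go left; ewe < fox → go left; ewe > cow → go right; ewe > dog → go right. Place as right child of dog.
Insert asp: asp < koi → go left; asp < fox → go left; asp < cow → go left; asp > ape → go right. Place as right child of ape.
Insert doe: doe < koi → go left; doe < fox → go left; doe > cow → go right; doe < dog → go left. Place as left child of dog.
Insert hen: hen < koi → go left; hen > fox → go right. Place as right child of fox.
Insert jay: jay < koi → go left; jay > fox → go right; jay > hen → go right. Place as right child of hen.
Insert elk: elk < koi → go left; elk < fox → go left; elk > cow → go right; elk > dog → go right; elk < ewe → go left. Place as left child of ewe.
Insert emu: emu < koi → go left; emu < fox → go left; emu > cow → go right; emu > dog → go right; emu < ewe → go left; emu > elk → go right. Place as right child of elk.
Insert pig: pig > koi → go right; pig < ram → go left; pig < pug → go left. Place as left child of pug.
Insert cod: cod < koi → go left; cod < fox → go left; cod < cow → go left; cod > ape → go right; cod > asp → go right. Place as right child of asp.
Insert kit: kit < koi → go left; kit > fox → go right; kit > hen → go right; kit > jay → go right. Place as right child of jay.
Insert eel: eel < koi → go left; eel < fox → go left; eel > cow → go right; eel > dog → go right; eel < ewe → go left; eel < elk → go left. Place as left child of elk.
Insert boa: boa < koi → go left; boa < fox → go left; boa < cow → go left; boa > ape → go right; boa > asp → go right; boa < cod → go left. Place as left child of cod.

The deepest node is emu at depth 6.

6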